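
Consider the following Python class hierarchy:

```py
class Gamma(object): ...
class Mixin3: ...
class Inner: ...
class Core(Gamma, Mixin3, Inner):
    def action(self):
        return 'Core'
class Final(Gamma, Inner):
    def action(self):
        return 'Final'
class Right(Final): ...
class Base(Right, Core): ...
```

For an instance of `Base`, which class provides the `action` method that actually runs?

L[Base] = Base + merge(L[Right], L[Core], [Right Core])
  take Right:  [Right Final Gamma Inner object] + [Core Gamma Mixin3 Inner object] + [Right Core]
  take Final:  [Final Gamma Inner object] + [Core Gamma Mixin3 Inner object] + [Core]
  take Core:  [Gamma Inner object] + [Core Gamma Mixin3 Inner object] + [Core]
  take Gamma:  [Gamma Inner object] + [Gamma Mixin3 Inner object]
  take Mixin3:  [Inner object] + [Mixin3 Inner object]
  take Inner:  [Inner object] + [Inner object]
  take object:  [object] + [object]
MRO: Base Right Final Core Gamma Mixin3 Inner object
action is defined in: Core, Final. First along the MRO is Final.

Final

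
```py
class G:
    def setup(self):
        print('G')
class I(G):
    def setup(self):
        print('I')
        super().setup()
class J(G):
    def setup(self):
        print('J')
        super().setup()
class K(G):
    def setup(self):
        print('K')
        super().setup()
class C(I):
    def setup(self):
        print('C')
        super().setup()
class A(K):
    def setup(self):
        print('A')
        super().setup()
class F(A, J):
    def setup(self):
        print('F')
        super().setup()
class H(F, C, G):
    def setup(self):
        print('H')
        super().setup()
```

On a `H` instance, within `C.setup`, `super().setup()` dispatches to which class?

L[H] = H + merge(L[F], L[C], L[G], [F C G])
  take F:  [F A K J G object] + [C I G object] + [G object] + [F C G]
  take A:  [A K J G object] + [C I G object] + [G object] + [C G]
  take K:  [K J G object] + [C I G object] + [G object] + [C G]
  take J:  [J G object] + [C I G object] + [G object] + [C G]
  take C:  [G object] + [C I G object] + [G object] + [C G]
  take I:  [G object] + [I G object] + [G object] + [G]
  take G:  [G object] + [G object] + [G object] + [G]
  take object:  [object] + [object] + [object]
MRO: H F A K J C I G object
super() in C.setup on a H instance goes to the class after C in H's MRO: I.

I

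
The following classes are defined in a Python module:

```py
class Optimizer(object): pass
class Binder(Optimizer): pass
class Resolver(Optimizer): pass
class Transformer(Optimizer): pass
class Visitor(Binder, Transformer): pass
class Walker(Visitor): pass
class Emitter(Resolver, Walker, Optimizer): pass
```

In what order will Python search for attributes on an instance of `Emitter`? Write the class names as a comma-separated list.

Emitter, Resolver, Walker, Visitor, Binder, Transformer, Optimizer, object

L[Emitter] = Emitter + merge(L[Resolver], L[Walker], L[Optimizer], [Resolver Walker Optimizer])
  take Resolver:  [Resolver Optimizer object] + [Walker Visitor Binder Transformer Optimizer object] + [Optimizer object] + [Resolver Walker Optimizer]
  take Walker:  [Optimizer object] + [Walker Visitor Binder Transformer Optimizer object] + [Optimizer object] + [Walker Optimizer]
  take Visitor:  [Optimizer object] + [Visitor Binder Transformer Optimizer object] + [Optimizer object] + [Optimizer]
  take Binder:  [Optimizer object] + [Binder Transformer Optimizer object] + [Optimizer object] + [Optimizer]
  take Transformer:  [Optimizer object] + [Transformer Optimizer object] + [Optimizer object] + [Optimizer]
  take Optimizer:  [Optimizer object] + [Optimizer object] + [Optimizer object] + [Optimizer]
  take object:  [object] + [object] + [object]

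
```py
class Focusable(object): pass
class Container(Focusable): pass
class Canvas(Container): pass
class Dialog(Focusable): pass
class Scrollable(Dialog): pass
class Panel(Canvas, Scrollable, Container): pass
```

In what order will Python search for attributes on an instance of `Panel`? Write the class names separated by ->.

L[Panel] = Panel + merge(L[Canvas], L[Scrollable], L[Container], [Canvas Scrollable Container])
  take Canvas:  [Canvas Container Focusable object] + [Scrollable Dialog Focusable object] + [Container Focusable object] + [Canvas Scrollable Container]
  take Scrollable:  [Container Focusable object] + [Scrollable Dialog Focusable object] + [Container Focusable object] + [Scrollable Container]
  take Container:  [Container Focusable object] + [Dialog Focusable object] + [Container Focusable object] + [Container]
  take Dialog:  [Focusable object] + [Dialog Focusable object] + [Focusable object]
  take Focusable:  [Focusable object] + [Focusable object] + [Focusable object]
  take object:  [object] + [object] + [object]

Panel -> Canvas -> Scrollable -> Container -> Dialog -> Focusable -> object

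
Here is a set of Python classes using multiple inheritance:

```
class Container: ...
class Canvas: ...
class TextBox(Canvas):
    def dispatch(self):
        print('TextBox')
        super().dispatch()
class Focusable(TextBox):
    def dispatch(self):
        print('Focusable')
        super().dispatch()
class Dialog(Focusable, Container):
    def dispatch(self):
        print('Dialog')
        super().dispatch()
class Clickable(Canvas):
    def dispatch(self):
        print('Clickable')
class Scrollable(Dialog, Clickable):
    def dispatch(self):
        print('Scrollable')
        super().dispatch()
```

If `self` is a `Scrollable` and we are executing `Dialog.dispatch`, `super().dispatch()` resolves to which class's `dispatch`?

L[Scrollable] = Scrollable + merge(L[Dialog], L[Clickable], [Dialog Clickable])
  take Dialog:  [Dialog Focusable TextBox Canvas Container object] + [Clickable Canvas object] + [Dialog Clickable]
  take Focusable:  [Focusable TextBox Canvas Container object] + [Clickable Canvas object] + [Clickable]
  take TextBox:  [TextBox Canvas Container object] + [Clickable Canvas object] + [Clickable]
  take Clickable:  [Canvas Container object] + [Clickable Canvas object] + [Clickable]
  take Canvas:  [Canvas Container object] + [Canvas object]
  take Container:  [Container object] + [object]
  take object:  [object] + [object]
MRO: Scrollable Dialog Focusable TextBox Clickable Canvas Container object
super() in Dialog.dispatch on a Scrollable instance goes to the class after Dialog in Scrollable's MRO: Focusable.

Focusable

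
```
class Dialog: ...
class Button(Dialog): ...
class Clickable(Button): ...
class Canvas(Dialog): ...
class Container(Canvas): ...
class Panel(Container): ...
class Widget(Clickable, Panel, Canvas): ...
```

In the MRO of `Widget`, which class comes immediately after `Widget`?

L[Widget] = Widget + merge(L[Clickable], L[Panel], L[Canvas], [Clickable Panel Canvas])
  take Clickable:  [Clickable Button Dialog object] + [Panel Container Canvas Dialog object] + [Canvas Dialog object] + [Clickable Panel Canvas]
  take Button:  [Button Dialog object] + [Panel Container Canvas Dialog object] + [Canvas Dialog object] + [Panel Canvas]
  take Panel:  [Dialog object] + [Panel Container Canvas Dialog object] + [Canvas Dialog object] + [Panel Canvas]
  take Container:  [Dialog object] + [Container Canvas Dialog object] + [Canvas Dialog object] + [Canvas]
  take Canvas:  [Dialog object] + [Canvas Dialog object] + [Canvas Dialog object] + [Canvas]
  take Dialog:  [Dialog object] + [Dialog object] + [Dialog object]
  take object:  [object] + [object] + [object]
MRO: Widget Clickable Button Panel Container Canvas Dialog object
Widget is at position 0; next is Clickable.

Clickable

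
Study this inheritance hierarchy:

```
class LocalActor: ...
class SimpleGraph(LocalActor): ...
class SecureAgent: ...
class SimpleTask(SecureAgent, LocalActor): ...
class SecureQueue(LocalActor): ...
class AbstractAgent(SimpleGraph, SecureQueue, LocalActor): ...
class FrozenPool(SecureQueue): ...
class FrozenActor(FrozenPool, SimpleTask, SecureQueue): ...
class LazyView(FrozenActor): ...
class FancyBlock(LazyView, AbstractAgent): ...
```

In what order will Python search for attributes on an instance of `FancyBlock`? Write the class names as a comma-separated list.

L[FancyBlock] = FancyBlock + merge(L[LazyView], L[AbstractAgent], [LazyView AbstractAgent])
  take LazyView:  [LazyView FrozenActor FrozenPool SimpleTask SecureQueue SecureAgent LocalActor object] + [AbstractAgent SimpleGraph SecureQueue LocalActor object] + [LazyView AbstractAgent]
  take FrozenActor:  [FrozenActor FrozenPool SimpleTask SecureQueue SecureAgent LocalActor object] + [AbstractAgent SimpleGraph SecureQueue LocalActor object] + [AbstractAgent]
  take FrozenPool:  [FrozenPool SimpleTask SecureQueue SecureAgent LocalActor object] + [AbstractAgent SimpleGraph SecureQueue LocalActor object] + [AbstractAgent]
  take SimpleTask:  [SimpleTask SecureQueue SecureAgent LocalActor object] + [AbstractAgent SimpleGraph SecureQueue LocalActor object] + [AbstractAgent]
  take AbstractAgent:  [SecureQueue SecureAgent LocalActor object] + [AbstractAgent SimpleGraph SecureQueue LocalActor object] + [AbstractAgent]
  take SimpleGraph:  [SecureQueue SecureAgent LocalActor object] + [SimpleGraph SecureQueue LocalActor object]
  take SecureQueue:  [SecureQueue SecureAgent LocalActor object] + [SecureQueue LocalActor object]
  take SecureAgent:  [SecureAgent LocalActor object] + [LocalActor object]
  take LocalActor:  [LocalActor object] + [LocalActor object]
  take object:  [object] + [object]

FancyBlock, LazyView, FrozenActor, FrozenPool, SimpleTask, AbstractAgent, SimpleGraph, SecureQueue, SecureAgent, LocalActor, object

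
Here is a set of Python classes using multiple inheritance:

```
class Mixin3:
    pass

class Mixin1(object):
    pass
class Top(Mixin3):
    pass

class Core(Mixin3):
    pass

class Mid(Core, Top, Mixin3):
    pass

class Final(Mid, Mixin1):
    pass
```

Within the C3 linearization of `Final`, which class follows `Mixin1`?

object

L[Final] = Final + merge(L[Mid], L[Mixin1], [Mid Mixin1])
  take Mid:  [Mid Core Top Mixin3 object] + [Mixin1 object] + [Mid Mixin1]
  take Core:  [Core Top Mixin3 object] + [Mixin1 object] + [Mixin1]
  take Top:  [Top Mixin3 object] + [Mixin1 object] + [Mixin1]
  take Mixin3:  [Mixin3 object] + [Mixin1 object] + [Mixin1]
  take Mixin1:  [object] + [Mixin1 object] + [Mixin1]
  take object:  [object] + [object]
MRO: Final Mid Core Top Mixin3 Mixin1 object
Mixin1 is at position 5; next is object.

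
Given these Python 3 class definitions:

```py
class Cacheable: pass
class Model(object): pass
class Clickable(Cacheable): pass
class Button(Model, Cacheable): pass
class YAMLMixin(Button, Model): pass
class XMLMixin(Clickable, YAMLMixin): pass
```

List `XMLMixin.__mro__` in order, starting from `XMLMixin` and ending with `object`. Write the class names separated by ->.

XMLMixin -> Clickable -> YAMLMixin -> Button -> Model -> Cacheable -> object

L[XMLMixin] = XMLMixin + merge(L[Clickable], L[YAMLMixin], [Clickable YAMLMixin])
  take Clickable:  [Clickable Cacheable object] + [YAMLMixin Button Model Cacheable object] + [Clickable YAMLMixin]
  take YAMLMixin:  [Cacheable object] + [YAMLMixin Button Model Cacheable object] + [YAMLMixin]
  take Button:  [Cacheable object] + [Button Model Cacheable object]
  take Model:  [Cacheable object] + [Model Cacheable object]
  take Cacheable:  [Cacheable object] + [Cacheable object]
  take object:  [object] + [object]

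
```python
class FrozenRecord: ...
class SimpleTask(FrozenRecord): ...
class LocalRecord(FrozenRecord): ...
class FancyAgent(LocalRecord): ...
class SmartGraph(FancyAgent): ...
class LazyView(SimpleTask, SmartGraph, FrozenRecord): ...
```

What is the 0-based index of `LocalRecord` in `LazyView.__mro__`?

L[LazyView] = LazyView + merge(L[SimpleTask], L[SmartGraph], L[FrozenRecord], [SimpleTask SmartGraph FrozenRecord])
  take SimpleTask:  [SimpleTask FrozenRecord object] + [SmartGraph FancyAgent LocalRecord FrozenRecord object] + [FrozenRecord object] + [SimpleTask SmartGraph FrozenRecord]
  take SmartGraph:  [FrozenRecord object] + [SmartGraph FancyAgent LocalRecord FrozenRecord object] + [FrozenRecord object] + [SmartGraph FrozenRecord]
  take FancyAgent:  [FrozenRecord object] + [FancyAgent LocalRecord FrozenRecord object] + [FrozenRecord object] + [FrozenRecord]
  take LocalRecord:  [FrozenRecord object] + [LocalRecord FrozenRecord object] + [FrozenRecord object] + [FrozenRecord]
  take FrozenRecord:  [FrozenRecord object] + [FrozenRecord object] + [FrozenRecord object] + [FrozenRecord]
  take object:  [object] + [object] + [object]
MRO: LazyView SimpleTask SmartGraph FancyAgent LocalRecord FrozenRecord object
LocalRecord sits at index 4.

4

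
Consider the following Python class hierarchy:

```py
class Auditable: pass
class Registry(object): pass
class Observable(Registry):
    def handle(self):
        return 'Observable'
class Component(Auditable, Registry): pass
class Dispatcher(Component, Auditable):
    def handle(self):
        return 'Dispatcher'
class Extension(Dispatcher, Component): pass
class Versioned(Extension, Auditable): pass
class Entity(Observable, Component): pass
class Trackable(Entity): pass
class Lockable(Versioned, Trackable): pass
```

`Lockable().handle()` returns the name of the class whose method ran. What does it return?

L[Lockable] = Lockable + merge(L[Versioned], L[Trackable], [Versioned Trackable])
  take Versioned:  [Versioned Extension Dispatcher Component Auditable Registry object] + [Trackable Entity Observable Component Auditable Registry object] + [Versioned Trackable]
  take Extension:  [Extension Dispatcher Component Auditable Registry object] + [Trackable Entity Observable Component Auditable Registry object] + [Trackable]
  take Dispatcher:  [Dispatcher Component Auditable Registry object] + [Trackable Entity Observable Component Auditable Registry object] + [Trackable]
  take Trackable:  [Component Auditable Registry object] + [Trackable Entity Observable Component Auditable Registry object] + [Trackable]
  take Entity:  [Component Auditable Registry object] + [Entity Observable Component Auditable Registry object]
  take Observable:  [Component Auditable Registry object] + [Observable Component Auditable Registry object]
  take Component:  [Component Auditable Registry object] + [Component Auditable Registry object]
  take Auditable:  [Auditable Registry object] + [Auditable Registry object]
  take Registry:  [Registry object] + [Registry object]
  take object:  [object] + [object]
MRO: Lockable Versioned Extension Dispatcher Trackable Entity Observable Component Auditable Registry object
handle is defined in: Dispatcher, Observable. First along the MRO is Dispatcher.

Dispatcher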